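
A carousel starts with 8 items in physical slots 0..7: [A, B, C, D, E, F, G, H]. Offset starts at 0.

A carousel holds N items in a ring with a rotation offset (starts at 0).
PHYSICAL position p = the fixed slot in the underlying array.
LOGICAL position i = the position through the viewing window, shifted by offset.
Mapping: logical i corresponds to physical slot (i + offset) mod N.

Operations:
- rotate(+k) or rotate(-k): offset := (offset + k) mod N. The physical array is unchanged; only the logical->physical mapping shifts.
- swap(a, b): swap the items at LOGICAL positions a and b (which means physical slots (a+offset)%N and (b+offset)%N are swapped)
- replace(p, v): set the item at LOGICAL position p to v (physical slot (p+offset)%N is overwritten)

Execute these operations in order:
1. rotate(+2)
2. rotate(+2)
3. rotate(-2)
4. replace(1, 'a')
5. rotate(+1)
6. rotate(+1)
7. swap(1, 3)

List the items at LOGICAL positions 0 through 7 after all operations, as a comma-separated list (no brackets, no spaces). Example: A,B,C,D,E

After op 1 (rotate(+2)): offset=2, physical=[A,B,C,D,E,F,G,H], logical=[C,D,E,F,G,H,A,B]
After op 2 (rotate(+2)): offset=4, physical=[A,B,C,D,E,F,G,H], logical=[E,F,G,H,A,B,C,D]
After op 3 (rotate(-2)): offset=2, physical=[A,B,C,D,E,F,G,H], logical=[C,D,E,F,G,H,A,B]
After op 4 (replace(1, 'a')): offset=2, physical=[A,B,C,a,E,F,G,H], logical=[C,a,E,F,G,H,A,B]
After op 5 (rotate(+1)): offset=3, physical=[A,B,C,a,E,F,G,H], logical=[a,E,F,G,H,A,B,C]
After op 6 (rotate(+1)): offset=4, physical=[A,B,C,a,E,F,G,H], logical=[E,F,G,H,A,B,C,a]
After op 7 (swap(1, 3)): offset=4, physical=[A,B,C,a,E,H,G,F], logical=[E,H,G,F,A,B,C,a]

Answer: E,H,G,F,A,B,C,a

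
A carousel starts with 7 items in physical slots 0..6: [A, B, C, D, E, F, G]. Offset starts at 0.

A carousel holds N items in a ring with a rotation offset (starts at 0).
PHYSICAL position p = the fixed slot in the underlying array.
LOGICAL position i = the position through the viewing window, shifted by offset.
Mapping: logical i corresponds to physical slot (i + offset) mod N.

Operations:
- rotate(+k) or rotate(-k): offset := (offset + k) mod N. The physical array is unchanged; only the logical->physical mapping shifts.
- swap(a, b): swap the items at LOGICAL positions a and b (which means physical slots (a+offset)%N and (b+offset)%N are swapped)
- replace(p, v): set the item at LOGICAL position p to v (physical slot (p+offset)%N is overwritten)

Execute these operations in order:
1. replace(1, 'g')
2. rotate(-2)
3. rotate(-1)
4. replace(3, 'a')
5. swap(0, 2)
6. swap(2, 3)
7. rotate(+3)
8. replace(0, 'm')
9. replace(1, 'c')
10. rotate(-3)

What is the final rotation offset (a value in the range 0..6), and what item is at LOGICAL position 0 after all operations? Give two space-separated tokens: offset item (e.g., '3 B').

After op 1 (replace(1, 'g')): offset=0, physical=[A,g,C,D,E,F,G], logical=[A,g,C,D,E,F,G]
After op 2 (rotate(-2)): offset=5, physical=[A,g,C,D,E,F,G], logical=[F,G,A,g,C,D,E]
After op 3 (rotate(-1)): offset=4, physical=[A,g,C,D,E,F,G], logical=[E,F,G,A,g,C,D]
After op 4 (replace(3, 'a')): offset=4, physical=[a,g,C,D,E,F,G], logical=[E,F,G,a,g,C,D]
After op 5 (swap(0, 2)): offset=4, physical=[a,g,C,D,G,F,E], logical=[G,F,E,a,g,C,D]
After op 6 (swap(2, 3)): offset=4, physical=[E,g,C,D,G,F,a], logical=[G,F,a,E,g,C,D]
After op 7 (rotate(+3)): offset=0, physical=[E,g,C,D,G,F,a], logical=[E,g,C,D,G,F,a]
After op 8 (replace(0, 'm')): offset=0, physical=[m,g,C,D,G,F,a], logical=[m,g,C,D,G,F,a]
After op 9 (replace(1, 'c')): offset=0, physical=[m,c,C,D,G,F,a], logical=[m,c,C,D,G,F,a]
After op 10 (rotate(-3)): offset=4, physical=[m,c,C,D,G,F,a], logical=[G,F,a,m,c,C,D]

Answer: 4 G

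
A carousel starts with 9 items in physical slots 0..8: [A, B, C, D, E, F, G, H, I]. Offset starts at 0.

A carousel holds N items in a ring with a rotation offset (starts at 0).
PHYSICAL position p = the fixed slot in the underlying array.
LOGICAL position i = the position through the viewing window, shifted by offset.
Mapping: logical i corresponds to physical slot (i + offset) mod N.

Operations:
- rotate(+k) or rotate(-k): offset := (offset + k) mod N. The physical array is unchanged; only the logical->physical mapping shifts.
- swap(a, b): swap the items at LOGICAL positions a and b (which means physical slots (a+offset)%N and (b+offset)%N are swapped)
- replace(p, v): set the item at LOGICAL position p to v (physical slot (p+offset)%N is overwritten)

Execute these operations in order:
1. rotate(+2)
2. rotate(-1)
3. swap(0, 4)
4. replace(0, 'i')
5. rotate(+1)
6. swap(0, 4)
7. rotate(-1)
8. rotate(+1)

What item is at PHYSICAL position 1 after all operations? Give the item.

After op 1 (rotate(+2)): offset=2, physical=[A,B,C,D,E,F,G,H,I], logical=[C,D,E,F,G,H,I,A,B]
After op 2 (rotate(-1)): offset=1, physical=[A,B,C,D,E,F,G,H,I], logical=[B,C,D,E,F,G,H,I,A]
After op 3 (swap(0, 4)): offset=1, physical=[A,F,C,D,E,B,G,H,I], logical=[F,C,D,E,B,G,H,I,A]
After op 4 (replace(0, 'i')): offset=1, physical=[A,i,C,D,E,B,G,H,I], logical=[i,C,D,E,B,G,H,I,A]
After op 5 (rotate(+1)): offset=2, physical=[A,i,C,D,E,B,G,H,I], logical=[C,D,E,B,G,H,I,A,i]
After op 6 (swap(0, 4)): offset=2, physical=[A,i,G,D,E,B,C,H,I], logical=[G,D,E,B,C,H,I,A,i]
After op 7 (rotate(-1)): offset=1, physical=[A,i,G,D,E,B,C,H,I], logical=[i,G,D,E,B,C,H,I,A]
After op 8 (rotate(+1)): offset=2, physical=[A,i,G,D,E,B,C,H,I], logical=[G,D,E,B,C,H,I,A,i]

Answer: i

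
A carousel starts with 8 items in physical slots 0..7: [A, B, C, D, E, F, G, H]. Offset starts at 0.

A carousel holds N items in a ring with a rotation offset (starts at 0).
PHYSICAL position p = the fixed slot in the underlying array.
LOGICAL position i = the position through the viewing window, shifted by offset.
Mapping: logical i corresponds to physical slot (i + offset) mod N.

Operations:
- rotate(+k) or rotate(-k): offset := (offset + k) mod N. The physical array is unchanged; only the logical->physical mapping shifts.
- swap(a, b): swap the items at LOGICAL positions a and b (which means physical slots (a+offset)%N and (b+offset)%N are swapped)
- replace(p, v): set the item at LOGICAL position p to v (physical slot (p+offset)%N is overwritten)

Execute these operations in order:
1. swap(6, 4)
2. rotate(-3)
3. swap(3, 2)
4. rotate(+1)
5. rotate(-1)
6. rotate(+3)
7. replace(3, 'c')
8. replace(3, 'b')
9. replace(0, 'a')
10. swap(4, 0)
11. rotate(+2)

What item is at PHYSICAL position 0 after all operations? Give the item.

Answer: G

Derivation:
After op 1 (swap(6, 4)): offset=0, physical=[A,B,C,D,G,F,E,H], logical=[A,B,C,D,G,F,E,H]
After op 2 (rotate(-3)): offset=5, physical=[A,B,C,D,G,F,E,H], logical=[F,E,H,A,B,C,D,G]
After op 3 (swap(3, 2)): offset=5, physical=[H,B,C,D,G,F,E,A], logical=[F,E,A,H,B,C,D,G]
After op 4 (rotate(+1)): offset=6, physical=[H,B,C,D,G,F,E,A], logical=[E,A,H,B,C,D,G,F]
After op 5 (rotate(-1)): offset=5, physical=[H,B,C,D,G,F,E,A], logical=[F,E,A,H,B,C,D,G]
After op 6 (rotate(+3)): offset=0, physical=[H,B,C,D,G,F,E,A], logical=[H,B,C,D,G,F,E,A]
After op 7 (replace(3, 'c')): offset=0, physical=[H,B,C,c,G,F,E,A], logical=[H,B,C,c,G,F,E,A]
After op 8 (replace(3, 'b')): offset=0, physical=[H,B,C,b,G,F,E,A], logical=[H,B,C,b,G,F,E,A]
After op 9 (replace(0, 'a')): offset=0, physical=[a,B,C,b,G,F,E,A], logical=[a,B,C,b,G,F,E,A]
After op 10 (swap(4, 0)): offset=0, physical=[G,B,C,b,a,F,E,A], logical=[G,B,C,b,a,F,E,A]
After op 11 (rotate(+2)): offset=2, physical=[G,B,C,b,a,F,E,A], logical=[C,b,a,F,E,A,G,B]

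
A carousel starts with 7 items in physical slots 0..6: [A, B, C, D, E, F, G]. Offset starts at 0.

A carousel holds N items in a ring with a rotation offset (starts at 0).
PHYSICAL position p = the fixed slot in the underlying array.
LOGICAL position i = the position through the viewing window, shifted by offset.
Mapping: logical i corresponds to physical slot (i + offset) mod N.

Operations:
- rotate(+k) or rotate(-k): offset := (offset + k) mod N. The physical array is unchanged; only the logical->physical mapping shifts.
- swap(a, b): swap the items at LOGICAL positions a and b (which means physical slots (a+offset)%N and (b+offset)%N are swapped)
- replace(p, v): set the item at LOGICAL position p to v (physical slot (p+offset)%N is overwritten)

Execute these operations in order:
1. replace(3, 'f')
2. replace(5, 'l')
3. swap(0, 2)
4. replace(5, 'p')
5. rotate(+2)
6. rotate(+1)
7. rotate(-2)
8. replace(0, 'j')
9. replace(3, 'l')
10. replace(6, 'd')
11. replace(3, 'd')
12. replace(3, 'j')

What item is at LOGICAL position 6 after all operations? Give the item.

After op 1 (replace(3, 'f')): offset=0, physical=[A,B,C,f,E,F,G], logical=[A,B,C,f,E,F,G]
After op 2 (replace(5, 'l')): offset=0, physical=[A,B,C,f,E,l,G], logical=[A,B,C,f,E,l,G]
After op 3 (swap(0, 2)): offset=0, physical=[C,B,A,f,E,l,G], logical=[C,B,A,f,E,l,G]
After op 4 (replace(5, 'p')): offset=0, physical=[C,B,A,f,E,p,G], logical=[C,B,A,f,E,p,G]
After op 5 (rotate(+2)): offset=2, physical=[C,B,A,f,E,p,G], logical=[A,f,E,p,G,C,B]
After op 6 (rotate(+1)): offset=3, physical=[C,B,A,f,E,p,G], logical=[f,E,p,G,C,B,A]
After op 7 (rotate(-2)): offset=1, physical=[C,B,A,f,E,p,G], logical=[B,A,f,E,p,G,C]
After op 8 (replace(0, 'j')): offset=1, physical=[C,j,A,f,E,p,G], logical=[j,A,f,E,p,G,C]
After op 9 (replace(3, 'l')): offset=1, physical=[C,j,A,f,l,p,G], logical=[j,A,f,l,p,G,C]
After op 10 (replace(6, 'd')): offset=1, physical=[d,j,A,f,l,p,G], logical=[j,A,f,l,p,G,d]
After op 11 (replace(3, 'd')): offset=1, physical=[d,j,A,f,d,p,G], logical=[j,A,f,d,p,G,d]
After op 12 (replace(3, 'j')): offset=1, physical=[d,j,A,f,j,p,G], logical=[j,A,f,j,p,G,d]

Answer: d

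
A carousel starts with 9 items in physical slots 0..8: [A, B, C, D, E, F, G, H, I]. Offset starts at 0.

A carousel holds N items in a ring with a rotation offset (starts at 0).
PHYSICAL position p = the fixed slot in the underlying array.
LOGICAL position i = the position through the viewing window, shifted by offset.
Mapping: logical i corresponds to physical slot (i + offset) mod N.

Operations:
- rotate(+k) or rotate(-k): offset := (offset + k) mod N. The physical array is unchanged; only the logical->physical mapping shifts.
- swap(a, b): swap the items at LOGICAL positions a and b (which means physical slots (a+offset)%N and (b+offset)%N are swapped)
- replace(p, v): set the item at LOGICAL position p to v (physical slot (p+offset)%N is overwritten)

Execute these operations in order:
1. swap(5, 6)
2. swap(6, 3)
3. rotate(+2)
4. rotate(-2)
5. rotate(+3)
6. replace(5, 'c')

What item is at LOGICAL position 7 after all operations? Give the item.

After op 1 (swap(5, 6)): offset=0, physical=[A,B,C,D,E,G,F,H,I], logical=[A,B,C,D,E,G,F,H,I]
After op 2 (swap(6, 3)): offset=0, physical=[A,B,C,F,E,G,D,H,I], logical=[A,B,C,F,E,G,D,H,I]
After op 3 (rotate(+2)): offset=2, physical=[A,B,C,F,E,G,D,H,I], logical=[C,F,E,G,D,H,I,A,B]
After op 4 (rotate(-2)): offset=0, physical=[A,B,C,F,E,G,D,H,I], logical=[A,B,C,F,E,G,D,H,I]
After op 5 (rotate(+3)): offset=3, physical=[A,B,C,F,E,G,D,H,I], logical=[F,E,G,D,H,I,A,B,C]
After op 6 (replace(5, 'c')): offset=3, physical=[A,B,C,F,E,G,D,H,c], logical=[F,E,G,D,H,c,A,B,C]

Answer: B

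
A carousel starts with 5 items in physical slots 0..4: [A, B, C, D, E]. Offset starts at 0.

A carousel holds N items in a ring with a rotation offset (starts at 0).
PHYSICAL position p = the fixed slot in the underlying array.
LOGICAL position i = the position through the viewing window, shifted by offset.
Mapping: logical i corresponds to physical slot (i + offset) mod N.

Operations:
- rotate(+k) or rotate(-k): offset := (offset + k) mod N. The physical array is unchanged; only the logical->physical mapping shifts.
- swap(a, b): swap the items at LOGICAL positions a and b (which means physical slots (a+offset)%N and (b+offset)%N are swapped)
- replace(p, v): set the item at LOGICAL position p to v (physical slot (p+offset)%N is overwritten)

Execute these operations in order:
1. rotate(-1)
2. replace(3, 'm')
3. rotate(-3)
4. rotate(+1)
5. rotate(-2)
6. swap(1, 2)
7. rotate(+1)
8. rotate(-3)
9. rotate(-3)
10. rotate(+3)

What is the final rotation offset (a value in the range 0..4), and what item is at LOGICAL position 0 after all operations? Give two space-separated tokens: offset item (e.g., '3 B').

Answer: 3 D

Derivation:
After op 1 (rotate(-1)): offset=4, physical=[A,B,C,D,E], logical=[E,A,B,C,D]
After op 2 (replace(3, 'm')): offset=4, physical=[A,B,m,D,E], logical=[E,A,B,m,D]
After op 3 (rotate(-3)): offset=1, physical=[A,B,m,D,E], logical=[B,m,D,E,A]
After op 4 (rotate(+1)): offset=2, physical=[A,B,m,D,E], logical=[m,D,E,A,B]
After op 5 (rotate(-2)): offset=0, physical=[A,B,m,D,E], logical=[A,B,m,D,E]
After op 6 (swap(1, 2)): offset=0, physical=[A,m,B,D,E], logical=[A,m,B,D,E]
After op 7 (rotate(+1)): offset=1, physical=[A,m,B,D,E], logical=[m,B,D,E,A]
After op 8 (rotate(-3)): offset=3, physical=[A,m,B,D,E], logical=[D,E,A,m,B]
After op 9 (rotate(-3)): offset=0, physical=[A,m,B,D,E], logical=[A,m,B,D,E]
After op 10 (rotate(+3)): offset=3, physical=[A,m,B,D,E], logical=[D,E,A,m,B]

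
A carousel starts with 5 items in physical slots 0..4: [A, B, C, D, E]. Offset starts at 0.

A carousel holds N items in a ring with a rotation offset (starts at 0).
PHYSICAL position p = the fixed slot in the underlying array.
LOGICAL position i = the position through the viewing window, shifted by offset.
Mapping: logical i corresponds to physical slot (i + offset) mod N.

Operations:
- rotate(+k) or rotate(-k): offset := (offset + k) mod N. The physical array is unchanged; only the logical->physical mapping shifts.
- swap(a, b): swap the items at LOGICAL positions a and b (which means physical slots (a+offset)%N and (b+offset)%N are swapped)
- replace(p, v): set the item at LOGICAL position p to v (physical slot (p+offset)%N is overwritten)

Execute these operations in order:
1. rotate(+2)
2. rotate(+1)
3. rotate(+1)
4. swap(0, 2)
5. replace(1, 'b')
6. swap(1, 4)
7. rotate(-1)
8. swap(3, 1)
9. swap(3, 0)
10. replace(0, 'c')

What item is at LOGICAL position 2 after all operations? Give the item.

After op 1 (rotate(+2)): offset=2, physical=[A,B,C,D,E], logical=[C,D,E,A,B]
After op 2 (rotate(+1)): offset=3, physical=[A,B,C,D,E], logical=[D,E,A,B,C]
After op 3 (rotate(+1)): offset=4, physical=[A,B,C,D,E], logical=[E,A,B,C,D]
After op 4 (swap(0, 2)): offset=4, physical=[A,E,C,D,B], logical=[B,A,E,C,D]
After op 5 (replace(1, 'b')): offset=4, physical=[b,E,C,D,B], logical=[B,b,E,C,D]
After op 6 (swap(1, 4)): offset=4, physical=[D,E,C,b,B], logical=[B,D,E,C,b]
After op 7 (rotate(-1)): offset=3, physical=[D,E,C,b,B], logical=[b,B,D,E,C]
After op 8 (swap(3, 1)): offset=3, physical=[D,B,C,b,E], logical=[b,E,D,B,C]
After op 9 (swap(3, 0)): offset=3, physical=[D,b,C,B,E], logical=[B,E,D,b,C]
After op 10 (replace(0, 'c')): offset=3, physical=[D,b,C,c,E], logical=[c,E,D,b,C]

Answer: D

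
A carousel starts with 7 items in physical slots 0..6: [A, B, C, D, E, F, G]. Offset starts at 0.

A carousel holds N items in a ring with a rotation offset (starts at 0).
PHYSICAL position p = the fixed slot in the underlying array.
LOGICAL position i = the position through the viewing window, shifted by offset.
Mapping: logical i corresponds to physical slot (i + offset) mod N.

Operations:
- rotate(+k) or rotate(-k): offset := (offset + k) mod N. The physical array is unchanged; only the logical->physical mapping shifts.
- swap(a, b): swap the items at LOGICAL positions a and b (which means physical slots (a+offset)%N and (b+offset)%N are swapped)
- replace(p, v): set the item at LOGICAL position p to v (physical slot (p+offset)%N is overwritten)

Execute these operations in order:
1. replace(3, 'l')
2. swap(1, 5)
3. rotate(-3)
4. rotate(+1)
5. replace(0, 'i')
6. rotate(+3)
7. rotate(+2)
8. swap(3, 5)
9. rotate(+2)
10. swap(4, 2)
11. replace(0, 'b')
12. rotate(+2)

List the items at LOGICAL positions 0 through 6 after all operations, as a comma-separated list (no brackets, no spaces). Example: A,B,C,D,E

Answer: C,G,A,l,E,b,F

Derivation:
After op 1 (replace(3, 'l')): offset=0, physical=[A,B,C,l,E,F,G], logical=[A,B,C,l,E,F,G]
After op 2 (swap(1, 5)): offset=0, physical=[A,F,C,l,E,B,G], logical=[A,F,C,l,E,B,G]
After op 3 (rotate(-3)): offset=4, physical=[A,F,C,l,E,B,G], logical=[E,B,G,A,F,C,l]
After op 4 (rotate(+1)): offset=5, physical=[A,F,C,l,E,B,G], logical=[B,G,A,F,C,l,E]
After op 5 (replace(0, 'i')): offset=5, physical=[A,F,C,l,E,i,G], logical=[i,G,A,F,C,l,E]
After op 6 (rotate(+3)): offset=1, physical=[A,F,C,l,E,i,G], logical=[F,C,l,E,i,G,A]
After op 7 (rotate(+2)): offset=3, physical=[A,F,C,l,E,i,G], logical=[l,E,i,G,A,F,C]
After op 8 (swap(3, 5)): offset=3, physical=[A,G,C,l,E,i,F], logical=[l,E,i,F,A,G,C]
After op 9 (rotate(+2)): offset=5, physical=[A,G,C,l,E,i,F], logical=[i,F,A,G,C,l,E]
After op 10 (swap(4, 2)): offset=5, physical=[C,G,A,l,E,i,F], logical=[i,F,C,G,A,l,E]
After op 11 (replace(0, 'b')): offset=5, physical=[C,G,A,l,E,b,F], logical=[b,F,C,G,A,l,E]
After op 12 (rotate(+2)): offset=0, physical=[C,G,A,l,E,b,F], logical=[C,G,A,l,E,b,F]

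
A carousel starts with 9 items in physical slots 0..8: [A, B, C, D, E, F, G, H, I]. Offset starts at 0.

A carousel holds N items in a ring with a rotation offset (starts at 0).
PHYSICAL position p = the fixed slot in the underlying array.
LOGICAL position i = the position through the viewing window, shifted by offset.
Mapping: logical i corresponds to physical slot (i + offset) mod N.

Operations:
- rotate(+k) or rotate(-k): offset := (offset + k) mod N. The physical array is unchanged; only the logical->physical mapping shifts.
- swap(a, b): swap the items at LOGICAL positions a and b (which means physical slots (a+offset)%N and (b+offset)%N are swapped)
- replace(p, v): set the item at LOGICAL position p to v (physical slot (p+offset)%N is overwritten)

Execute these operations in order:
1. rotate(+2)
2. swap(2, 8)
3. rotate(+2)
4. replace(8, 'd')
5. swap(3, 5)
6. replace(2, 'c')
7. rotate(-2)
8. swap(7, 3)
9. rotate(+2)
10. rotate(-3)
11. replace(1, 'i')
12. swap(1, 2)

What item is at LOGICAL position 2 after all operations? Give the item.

After op 1 (rotate(+2)): offset=2, physical=[A,B,C,D,E,F,G,H,I], logical=[C,D,E,F,G,H,I,A,B]
After op 2 (swap(2, 8)): offset=2, physical=[A,E,C,D,B,F,G,H,I], logical=[C,D,B,F,G,H,I,A,E]
After op 3 (rotate(+2)): offset=4, physical=[A,E,C,D,B,F,G,H,I], logical=[B,F,G,H,I,A,E,C,D]
After op 4 (replace(8, 'd')): offset=4, physical=[A,E,C,d,B,F,G,H,I], logical=[B,F,G,H,I,A,E,C,d]
After op 5 (swap(3, 5)): offset=4, physical=[H,E,C,d,B,F,G,A,I], logical=[B,F,G,A,I,H,E,C,d]
After op 6 (replace(2, 'c')): offset=4, physical=[H,E,C,d,B,F,c,A,I], logical=[B,F,c,A,I,H,E,C,d]
After op 7 (rotate(-2)): offset=2, physical=[H,E,C,d,B,F,c,A,I], logical=[C,d,B,F,c,A,I,H,E]
After op 8 (swap(7, 3)): offset=2, physical=[F,E,C,d,B,H,c,A,I], logical=[C,d,B,H,c,A,I,F,E]
After op 9 (rotate(+2)): offset=4, physical=[F,E,C,d,B,H,c,A,I], logical=[B,H,c,A,I,F,E,C,d]
After op 10 (rotate(-3)): offset=1, physical=[F,E,C,d,B,H,c,A,I], logical=[E,C,d,B,H,c,A,I,F]
After op 11 (replace(1, 'i')): offset=1, physical=[F,E,i,d,B,H,c,A,I], logical=[E,i,d,B,H,c,A,I,F]
After op 12 (swap(1, 2)): offset=1, physical=[F,E,d,i,B,H,c,A,I], logical=[E,d,i,B,H,c,A,I,F]

Answer: i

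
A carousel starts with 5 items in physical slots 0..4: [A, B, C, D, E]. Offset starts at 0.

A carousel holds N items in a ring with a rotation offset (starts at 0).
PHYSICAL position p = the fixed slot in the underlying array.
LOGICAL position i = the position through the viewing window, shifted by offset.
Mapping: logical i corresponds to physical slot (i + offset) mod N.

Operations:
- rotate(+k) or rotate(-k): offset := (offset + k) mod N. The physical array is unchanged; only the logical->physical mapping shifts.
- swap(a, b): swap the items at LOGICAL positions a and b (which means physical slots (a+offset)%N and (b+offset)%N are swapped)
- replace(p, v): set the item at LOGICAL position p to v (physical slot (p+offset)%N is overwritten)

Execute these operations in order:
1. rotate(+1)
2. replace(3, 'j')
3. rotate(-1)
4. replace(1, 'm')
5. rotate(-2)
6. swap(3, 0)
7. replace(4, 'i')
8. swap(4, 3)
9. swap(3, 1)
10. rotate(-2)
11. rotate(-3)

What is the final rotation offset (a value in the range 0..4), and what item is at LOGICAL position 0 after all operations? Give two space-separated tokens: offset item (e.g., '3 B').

After op 1 (rotate(+1)): offset=1, physical=[A,B,C,D,E], logical=[B,C,D,E,A]
After op 2 (replace(3, 'j')): offset=1, physical=[A,B,C,D,j], logical=[B,C,D,j,A]
After op 3 (rotate(-1)): offset=0, physical=[A,B,C,D,j], logical=[A,B,C,D,j]
After op 4 (replace(1, 'm')): offset=0, physical=[A,m,C,D,j], logical=[A,m,C,D,j]
After op 5 (rotate(-2)): offset=3, physical=[A,m,C,D,j], logical=[D,j,A,m,C]
After op 6 (swap(3, 0)): offset=3, physical=[A,D,C,m,j], logical=[m,j,A,D,C]
After op 7 (replace(4, 'i')): offset=3, physical=[A,D,i,m,j], logical=[m,j,A,D,i]
After op 8 (swap(4, 3)): offset=3, physical=[A,i,D,m,j], logical=[m,j,A,i,D]
After op 9 (swap(3, 1)): offset=3, physical=[A,j,D,m,i], logical=[m,i,A,j,D]
After op 10 (rotate(-2)): offset=1, physical=[A,j,D,m,i], logical=[j,D,m,i,A]
After op 11 (rotate(-3)): offset=3, physical=[A,j,D,m,i], logical=[m,i,A,j,D]

Answer: 3 m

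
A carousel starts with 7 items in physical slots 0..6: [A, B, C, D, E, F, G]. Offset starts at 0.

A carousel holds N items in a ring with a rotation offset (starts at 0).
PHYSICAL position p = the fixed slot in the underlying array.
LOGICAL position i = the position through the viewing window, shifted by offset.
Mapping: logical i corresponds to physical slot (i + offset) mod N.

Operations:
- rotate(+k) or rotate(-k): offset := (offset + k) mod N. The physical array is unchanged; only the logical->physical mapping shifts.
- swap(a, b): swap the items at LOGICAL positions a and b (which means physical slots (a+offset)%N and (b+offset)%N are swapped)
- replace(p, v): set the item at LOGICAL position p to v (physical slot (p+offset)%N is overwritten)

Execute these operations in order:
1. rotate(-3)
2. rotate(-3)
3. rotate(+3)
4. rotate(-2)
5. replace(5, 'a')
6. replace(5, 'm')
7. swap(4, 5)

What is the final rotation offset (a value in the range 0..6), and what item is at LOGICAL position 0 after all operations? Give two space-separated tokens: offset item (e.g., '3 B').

Answer: 2 C

Derivation:
After op 1 (rotate(-3)): offset=4, physical=[A,B,C,D,E,F,G], logical=[E,F,G,A,B,C,D]
After op 2 (rotate(-3)): offset=1, physical=[A,B,C,D,E,F,G], logical=[B,C,D,E,F,G,A]
After op 3 (rotate(+3)): offset=4, physical=[A,B,C,D,E,F,G], logical=[E,F,G,A,B,C,D]
After op 4 (rotate(-2)): offset=2, physical=[A,B,C,D,E,F,G], logical=[C,D,E,F,G,A,B]
After op 5 (replace(5, 'a')): offset=2, physical=[a,B,C,D,E,F,G], logical=[C,D,E,F,G,a,B]
After op 6 (replace(5, 'm')): offset=2, physical=[m,B,C,D,E,F,G], logical=[C,D,E,F,G,m,B]
After op 7 (swap(4, 5)): offset=2, physical=[G,B,C,D,E,F,m], logical=[C,D,E,F,m,G,B]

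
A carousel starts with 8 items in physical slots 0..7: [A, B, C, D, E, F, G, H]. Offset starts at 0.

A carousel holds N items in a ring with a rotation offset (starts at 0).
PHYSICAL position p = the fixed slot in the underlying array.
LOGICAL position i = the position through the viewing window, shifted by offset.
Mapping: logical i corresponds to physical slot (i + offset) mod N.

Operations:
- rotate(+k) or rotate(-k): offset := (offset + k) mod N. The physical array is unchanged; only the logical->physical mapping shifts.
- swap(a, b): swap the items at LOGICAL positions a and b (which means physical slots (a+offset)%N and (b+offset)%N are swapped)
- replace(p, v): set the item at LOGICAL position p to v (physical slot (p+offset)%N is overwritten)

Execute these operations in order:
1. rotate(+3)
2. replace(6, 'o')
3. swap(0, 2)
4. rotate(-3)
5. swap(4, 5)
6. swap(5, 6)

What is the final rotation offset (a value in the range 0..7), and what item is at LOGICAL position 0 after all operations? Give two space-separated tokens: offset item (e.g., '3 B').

After op 1 (rotate(+3)): offset=3, physical=[A,B,C,D,E,F,G,H], logical=[D,E,F,G,H,A,B,C]
After op 2 (replace(6, 'o')): offset=3, physical=[A,o,C,D,E,F,G,H], logical=[D,E,F,G,H,A,o,C]
After op 3 (swap(0, 2)): offset=3, physical=[A,o,C,F,E,D,G,H], logical=[F,E,D,G,H,A,o,C]
After op 4 (rotate(-3)): offset=0, physical=[A,o,C,F,E,D,G,H], logical=[A,o,C,F,E,D,G,H]
After op 5 (swap(4, 5)): offset=0, physical=[A,o,C,F,D,E,G,H], logical=[A,o,C,F,D,E,G,H]
After op 6 (swap(5, 6)): offset=0, physical=[A,o,C,F,D,G,E,H], logical=[A,o,C,F,D,G,E,H]

Answer: 0 A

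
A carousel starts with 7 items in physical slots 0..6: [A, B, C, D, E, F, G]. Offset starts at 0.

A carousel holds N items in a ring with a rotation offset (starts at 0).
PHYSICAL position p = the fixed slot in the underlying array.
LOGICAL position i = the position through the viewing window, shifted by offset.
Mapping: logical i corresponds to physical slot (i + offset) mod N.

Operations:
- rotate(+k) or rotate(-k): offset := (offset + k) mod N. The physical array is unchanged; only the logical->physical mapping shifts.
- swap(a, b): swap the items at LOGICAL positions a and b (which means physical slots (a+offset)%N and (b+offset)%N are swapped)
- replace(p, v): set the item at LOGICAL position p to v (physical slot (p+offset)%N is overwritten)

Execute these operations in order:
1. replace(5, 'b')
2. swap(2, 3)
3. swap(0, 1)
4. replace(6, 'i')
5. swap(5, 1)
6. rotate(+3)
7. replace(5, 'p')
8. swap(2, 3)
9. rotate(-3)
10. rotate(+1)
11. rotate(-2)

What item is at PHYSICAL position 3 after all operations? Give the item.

After op 1 (replace(5, 'b')): offset=0, physical=[A,B,C,D,E,b,G], logical=[A,B,C,D,E,b,G]
After op 2 (swap(2, 3)): offset=0, physical=[A,B,D,C,E,b,G], logical=[A,B,D,C,E,b,G]
After op 3 (swap(0, 1)): offset=0, physical=[B,A,D,C,E,b,G], logical=[B,A,D,C,E,b,G]
After op 4 (replace(6, 'i')): offset=0, physical=[B,A,D,C,E,b,i], logical=[B,A,D,C,E,b,i]
After op 5 (swap(5, 1)): offset=0, physical=[B,b,D,C,E,A,i], logical=[B,b,D,C,E,A,i]
After op 6 (rotate(+3)): offset=3, physical=[B,b,D,C,E,A,i], logical=[C,E,A,i,B,b,D]
After op 7 (replace(5, 'p')): offset=3, physical=[B,p,D,C,E,A,i], logical=[C,E,A,i,B,p,D]
After op 8 (swap(2, 3)): offset=3, physical=[B,p,D,C,E,i,A], logical=[C,E,i,A,B,p,D]
After op 9 (rotate(-3)): offset=0, physical=[B,p,D,C,E,i,A], logical=[B,p,D,C,E,i,A]
After op 10 (rotate(+1)): offset=1, physical=[B,p,D,C,E,i,A], logical=[p,D,C,E,i,A,B]
After op 11 (rotate(-2)): offset=6, physical=[B,p,D,C,E,i,A], logical=[A,B,p,D,C,E,i]

Answer: C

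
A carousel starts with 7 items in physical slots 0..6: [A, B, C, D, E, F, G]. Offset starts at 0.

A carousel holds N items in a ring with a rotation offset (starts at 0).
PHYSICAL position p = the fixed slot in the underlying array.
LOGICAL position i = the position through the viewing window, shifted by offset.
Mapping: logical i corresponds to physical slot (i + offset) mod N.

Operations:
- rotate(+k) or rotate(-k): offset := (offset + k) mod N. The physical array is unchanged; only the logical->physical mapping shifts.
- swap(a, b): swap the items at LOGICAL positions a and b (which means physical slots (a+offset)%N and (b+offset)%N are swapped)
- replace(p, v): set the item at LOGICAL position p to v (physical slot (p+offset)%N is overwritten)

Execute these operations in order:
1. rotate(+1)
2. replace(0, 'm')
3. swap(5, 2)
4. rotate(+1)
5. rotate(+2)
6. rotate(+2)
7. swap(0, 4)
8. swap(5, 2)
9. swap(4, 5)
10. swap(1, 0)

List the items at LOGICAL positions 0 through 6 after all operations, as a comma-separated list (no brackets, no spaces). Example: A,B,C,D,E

Answer: A,G,E,C,m,D,F

Derivation:
After op 1 (rotate(+1)): offset=1, physical=[A,B,C,D,E,F,G], logical=[B,C,D,E,F,G,A]
After op 2 (replace(0, 'm')): offset=1, physical=[A,m,C,D,E,F,G], logical=[m,C,D,E,F,G,A]
After op 3 (swap(5, 2)): offset=1, physical=[A,m,C,G,E,F,D], logical=[m,C,G,E,F,D,A]
After op 4 (rotate(+1)): offset=2, physical=[A,m,C,G,E,F,D], logical=[C,G,E,F,D,A,m]
After op 5 (rotate(+2)): offset=4, physical=[A,m,C,G,E,F,D], logical=[E,F,D,A,m,C,G]
After op 6 (rotate(+2)): offset=6, physical=[A,m,C,G,E,F,D], logical=[D,A,m,C,G,E,F]
After op 7 (swap(0, 4)): offset=6, physical=[A,m,C,D,E,F,G], logical=[G,A,m,C,D,E,F]
After op 8 (swap(5, 2)): offset=6, physical=[A,E,C,D,m,F,G], logical=[G,A,E,C,D,m,F]
After op 9 (swap(4, 5)): offset=6, physical=[A,E,C,m,D,F,G], logical=[G,A,E,C,m,D,F]
After op 10 (swap(1, 0)): offset=6, physical=[G,E,C,m,D,F,A], logical=[A,G,E,C,m,D,F]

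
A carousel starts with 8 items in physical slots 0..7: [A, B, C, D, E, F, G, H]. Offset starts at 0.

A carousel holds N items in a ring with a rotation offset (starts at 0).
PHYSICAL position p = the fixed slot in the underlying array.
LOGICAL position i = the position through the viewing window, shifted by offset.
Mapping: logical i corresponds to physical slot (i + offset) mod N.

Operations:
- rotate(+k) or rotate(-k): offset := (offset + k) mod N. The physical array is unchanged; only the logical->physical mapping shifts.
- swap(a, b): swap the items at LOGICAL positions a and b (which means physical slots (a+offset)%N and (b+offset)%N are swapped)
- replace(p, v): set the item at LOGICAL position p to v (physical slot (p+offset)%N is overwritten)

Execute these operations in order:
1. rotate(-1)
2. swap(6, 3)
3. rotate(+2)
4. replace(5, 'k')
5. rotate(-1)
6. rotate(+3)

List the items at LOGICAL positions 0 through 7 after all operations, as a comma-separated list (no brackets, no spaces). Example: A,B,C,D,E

Answer: D,E,C,k,H,A,B,F

Derivation:
After op 1 (rotate(-1)): offset=7, physical=[A,B,C,D,E,F,G,H], logical=[H,A,B,C,D,E,F,G]
After op 2 (swap(6, 3)): offset=7, physical=[A,B,F,D,E,C,G,H], logical=[H,A,B,F,D,E,C,G]
After op 3 (rotate(+2)): offset=1, physical=[A,B,F,D,E,C,G,H], logical=[B,F,D,E,C,G,H,A]
After op 4 (replace(5, 'k')): offset=1, physical=[A,B,F,D,E,C,k,H], logical=[B,F,D,E,C,k,H,A]
After op 5 (rotate(-1)): offset=0, physical=[A,B,F,D,E,C,k,H], logical=[A,B,F,D,E,C,k,H]
After op 6 (rotate(+3)): offset=3, physical=[A,B,F,D,E,C,k,H], logical=[D,E,C,k,H,A,B,F]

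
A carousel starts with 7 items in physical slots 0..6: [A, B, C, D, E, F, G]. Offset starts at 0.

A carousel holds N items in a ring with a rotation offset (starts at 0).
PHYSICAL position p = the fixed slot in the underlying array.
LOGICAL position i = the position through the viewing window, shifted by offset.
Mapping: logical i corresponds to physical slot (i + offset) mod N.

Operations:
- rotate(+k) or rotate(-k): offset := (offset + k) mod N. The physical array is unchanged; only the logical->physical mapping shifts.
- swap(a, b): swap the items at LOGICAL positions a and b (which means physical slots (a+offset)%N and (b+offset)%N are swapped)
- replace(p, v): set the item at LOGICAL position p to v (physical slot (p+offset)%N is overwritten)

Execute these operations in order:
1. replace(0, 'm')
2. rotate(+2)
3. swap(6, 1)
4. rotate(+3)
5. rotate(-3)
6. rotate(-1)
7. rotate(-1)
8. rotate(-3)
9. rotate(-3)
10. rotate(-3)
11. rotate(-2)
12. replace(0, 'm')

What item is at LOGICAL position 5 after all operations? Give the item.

Answer: D

Derivation:
After op 1 (replace(0, 'm')): offset=0, physical=[m,B,C,D,E,F,G], logical=[m,B,C,D,E,F,G]
After op 2 (rotate(+2)): offset=2, physical=[m,B,C,D,E,F,G], logical=[C,D,E,F,G,m,B]
After op 3 (swap(6, 1)): offset=2, physical=[m,D,C,B,E,F,G], logical=[C,B,E,F,G,m,D]
After op 4 (rotate(+3)): offset=5, physical=[m,D,C,B,E,F,G], logical=[F,G,m,D,C,B,E]
After op 5 (rotate(-3)): offset=2, physical=[m,D,C,B,E,F,G], logical=[C,B,E,F,G,m,D]
After op 6 (rotate(-1)): offset=1, physical=[m,D,C,B,E,F,G], logical=[D,C,B,E,F,G,m]
After op 7 (rotate(-1)): offset=0, physical=[m,D,C,B,E,F,G], logical=[m,D,C,B,E,F,G]
After op 8 (rotate(-3)): offset=4, physical=[m,D,C,B,E,F,G], logical=[E,F,G,m,D,C,B]
After op 9 (rotate(-3)): offset=1, physical=[m,D,C,B,E,F,G], logical=[D,C,B,E,F,G,m]
After op 10 (rotate(-3)): offset=5, physical=[m,D,C,B,E,F,G], logical=[F,G,m,D,C,B,E]
After op 11 (rotate(-2)): offset=3, physical=[m,D,C,B,E,F,G], logical=[B,E,F,G,m,D,C]
After op 12 (replace(0, 'm')): offset=3, physical=[m,D,C,m,E,F,G], logical=[m,E,F,G,m,D,C]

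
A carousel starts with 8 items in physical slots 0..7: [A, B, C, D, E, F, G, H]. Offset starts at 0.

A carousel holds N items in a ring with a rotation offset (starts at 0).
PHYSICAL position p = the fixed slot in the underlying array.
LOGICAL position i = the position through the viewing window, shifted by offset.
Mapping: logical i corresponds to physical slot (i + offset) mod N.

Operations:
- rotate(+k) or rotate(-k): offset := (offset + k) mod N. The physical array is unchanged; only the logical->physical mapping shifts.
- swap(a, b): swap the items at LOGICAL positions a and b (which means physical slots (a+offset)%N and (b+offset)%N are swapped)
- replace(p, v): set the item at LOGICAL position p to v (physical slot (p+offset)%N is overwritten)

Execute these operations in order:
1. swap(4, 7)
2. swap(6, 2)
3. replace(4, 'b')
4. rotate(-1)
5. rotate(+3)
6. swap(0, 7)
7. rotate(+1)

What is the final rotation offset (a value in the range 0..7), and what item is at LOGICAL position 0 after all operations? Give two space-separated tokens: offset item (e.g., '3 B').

After op 1 (swap(4, 7)): offset=0, physical=[A,B,C,D,H,F,G,E], logical=[A,B,C,D,H,F,G,E]
After op 2 (swap(6, 2)): offset=0, physical=[A,B,G,D,H,F,C,E], logical=[A,B,G,D,H,F,C,E]
After op 3 (replace(4, 'b')): offset=0, physical=[A,B,G,D,b,F,C,E], logical=[A,B,G,D,b,F,C,E]
After op 4 (rotate(-1)): offset=7, physical=[A,B,G,D,b,F,C,E], logical=[E,A,B,G,D,b,F,C]
After op 5 (rotate(+3)): offset=2, physical=[A,B,G,D,b,F,C,E], logical=[G,D,b,F,C,E,A,B]
After op 6 (swap(0, 7)): offset=2, physical=[A,G,B,D,b,F,C,E], logical=[B,D,b,F,C,E,A,G]
After op 7 (rotate(+1)): offset=3, physical=[A,G,B,D,b,F,C,E], logical=[D,b,F,C,E,A,G,B]

Answer: 3 D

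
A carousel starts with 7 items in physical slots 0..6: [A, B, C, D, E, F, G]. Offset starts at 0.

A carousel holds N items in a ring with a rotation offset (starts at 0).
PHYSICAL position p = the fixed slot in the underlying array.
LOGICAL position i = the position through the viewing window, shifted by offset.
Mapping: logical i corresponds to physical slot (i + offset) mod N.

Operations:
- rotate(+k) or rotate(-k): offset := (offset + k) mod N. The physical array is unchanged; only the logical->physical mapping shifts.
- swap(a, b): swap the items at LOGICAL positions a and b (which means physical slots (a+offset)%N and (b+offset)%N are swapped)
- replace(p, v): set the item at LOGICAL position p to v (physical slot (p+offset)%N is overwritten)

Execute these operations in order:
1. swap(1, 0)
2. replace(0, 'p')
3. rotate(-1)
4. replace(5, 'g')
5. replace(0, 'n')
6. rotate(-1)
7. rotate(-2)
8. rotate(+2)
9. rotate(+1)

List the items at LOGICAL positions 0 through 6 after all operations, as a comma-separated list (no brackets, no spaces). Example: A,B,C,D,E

After op 1 (swap(1, 0)): offset=0, physical=[B,A,C,D,E,F,G], logical=[B,A,C,D,E,F,G]
After op 2 (replace(0, 'p')): offset=0, physical=[p,A,C,D,E,F,G], logical=[p,A,C,D,E,F,G]
After op 3 (rotate(-1)): offset=6, physical=[p,A,C,D,E,F,G], logical=[G,p,A,C,D,E,F]
After op 4 (replace(5, 'g')): offset=6, physical=[p,A,C,D,g,F,G], logical=[G,p,A,C,D,g,F]
After op 5 (replace(0, 'n')): offset=6, physical=[p,A,C,D,g,F,n], logical=[n,p,A,C,D,g,F]
After op 6 (rotate(-1)): offset=5, physical=[p,A,C,D,g,F,n], logical=[F,n,p,A,C,D,g]
After op 7 (rotate(-2)): offset=3, physical=[p,A,C,D,g,F,n], logical=[D,g,F,n,p,A,C]
After op 8 (rotate(+2)): offset=5, physical=[p,A,C,D,g,F,n], logical=[F,n,p,A,C,D,g]
After op 9 (rotate(+1)): offset=6, physical=[p,A,C,D,g,F,n], logical=[n,p,A,C,D,g,F]

Answer: n,p,A,C,D,g,F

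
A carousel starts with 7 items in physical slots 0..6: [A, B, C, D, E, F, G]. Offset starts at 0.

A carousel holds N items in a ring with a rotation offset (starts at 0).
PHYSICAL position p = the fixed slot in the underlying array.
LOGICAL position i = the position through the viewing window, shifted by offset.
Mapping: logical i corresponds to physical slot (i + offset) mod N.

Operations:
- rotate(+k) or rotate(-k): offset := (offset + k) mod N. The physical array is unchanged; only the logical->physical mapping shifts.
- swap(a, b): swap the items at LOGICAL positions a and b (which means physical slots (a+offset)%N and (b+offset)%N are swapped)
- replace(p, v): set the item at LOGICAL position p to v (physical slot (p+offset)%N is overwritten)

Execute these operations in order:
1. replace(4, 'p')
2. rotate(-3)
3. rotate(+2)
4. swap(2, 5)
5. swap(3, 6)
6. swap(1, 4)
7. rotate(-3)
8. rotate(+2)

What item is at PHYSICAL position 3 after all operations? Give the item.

After op 1 (replace(4, 'p')): offset=0, physical=[A,B,C,D,p,F,G], logical=[A,B,C,D,p,F,G]
After op 2 (rotate(-3)): offset=4, physical=[A,B,C,D,p,F,G], logical=[p,F,G,A,B,C,D]
After op 3 (rotate(+2)): offset=6, physical=[A,B,C,D,p,F,G], logical=[G,A,B,C,D,p,F]
After op 4 (swap(2, 5)): offset=6, physical=[A,p,C,D,B,F,G], logical=[G,A,p,C,D,B,F]
After op 5 (swap(3, 6)): offset=6, physical=[A,p,F,D,B,C,G], logical=[G,A,p,F,D,B,C]
After op 6 (swap(1, 4)): offset=6, physical=[D,p,F,A,B,C,G], logical=[G,D,p,F,A,B,C]
After op 7 (rotate(-3)): offset=3, physical=[D,p,F,A,B,C,G], logical=[A,B,C,G,D,p,F]
After op 8 (rotate(+2)): offset=5, physical=[D,p,F,A,B,C,G], logical=[C,G,D,p,F,A,B]

Answer: A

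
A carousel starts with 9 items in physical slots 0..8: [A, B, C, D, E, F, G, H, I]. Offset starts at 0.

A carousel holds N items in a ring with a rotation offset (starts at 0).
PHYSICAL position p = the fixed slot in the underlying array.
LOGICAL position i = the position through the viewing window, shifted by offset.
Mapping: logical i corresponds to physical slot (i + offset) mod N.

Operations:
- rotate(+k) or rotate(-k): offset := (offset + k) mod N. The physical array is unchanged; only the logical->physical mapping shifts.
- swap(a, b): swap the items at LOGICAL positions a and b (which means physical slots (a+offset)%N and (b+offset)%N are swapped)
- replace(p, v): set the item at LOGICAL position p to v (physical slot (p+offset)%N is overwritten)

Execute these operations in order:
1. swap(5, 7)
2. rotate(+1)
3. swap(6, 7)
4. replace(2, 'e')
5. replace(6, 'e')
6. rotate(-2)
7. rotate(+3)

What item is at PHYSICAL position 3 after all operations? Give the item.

Answer: e

Derivation:
After op 1 (swap(5, 7)): offset=0, physical=[A,B,C,D,E,H,G,F,I], logical=[A,B,C,D,E,H,G,F,I]
After op 2 (rotate(+1)): offset=1, physical=[A,B,C,D,E,H,G,F,I], logical=[B,C,D,E,H,G,F,I,A]
After op 3 (swap(6, 7)): offset=1, physical=[A,B,C,D,E,H,G,I,F], logical=[B,C,D,E,H,G,I,F,A]
After op 4 (replace(2, 'e')): offset=1, physical=[A,B,C,e,E,H,G,I,F], logical=[B,C,e,E,H,G,I,F,A]
After op 5 (replace(6, 'e')): offset=1, physical=[A,B,C,e,E,H,G,e,F], logical=[B,C,e,E,H,G,e,F,A]
After op 6 (rotate(-2)): offset=8, physical=[A,B,C,e,E,H,G,e,F], logical=[F,A,B,C,e,E,H,G,e]
After op 7 (rotate(+3)): offset=2, physical=[A,B,C,e,E,H,G,e,F], logical=[C,e,E,H,G,e,F,A,B]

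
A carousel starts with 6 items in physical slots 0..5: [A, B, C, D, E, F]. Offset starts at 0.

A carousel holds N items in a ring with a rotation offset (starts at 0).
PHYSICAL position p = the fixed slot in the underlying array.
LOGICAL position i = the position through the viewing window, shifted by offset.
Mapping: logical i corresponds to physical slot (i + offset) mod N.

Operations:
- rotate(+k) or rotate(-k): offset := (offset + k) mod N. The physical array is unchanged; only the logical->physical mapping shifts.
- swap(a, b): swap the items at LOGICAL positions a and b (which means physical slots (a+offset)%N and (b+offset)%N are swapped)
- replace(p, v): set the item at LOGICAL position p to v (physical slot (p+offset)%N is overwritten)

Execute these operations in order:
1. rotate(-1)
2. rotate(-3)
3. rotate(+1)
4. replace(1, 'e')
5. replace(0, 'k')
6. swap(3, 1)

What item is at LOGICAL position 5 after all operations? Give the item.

Answer: C

Derivation:
After op 1 (rotate(-1)): offset=5, physical=[A,B,C,D,E,F], logical=[F,A,B,C,D,E]
After op 2 (rotate(-3)): offset=2, physical=[A,B,C,D,E,F], logical=[C,D,E,F,A,B]
After op 3 (rotate(+1)): offset=3, physical=[A,B,C,D,E,F], logical=[D,E,F,A,B,C]
After op 4 (replace(1, 'e')): offset=3, physical=[A,B,C,D,e,F], logical=[D,e,F,A,B,C]
After op 5 (replace(0, 'k')): offset=3, physical=[A,B,C,k,e,F], logical=[k,e,F,A,B,C]
After op 6 (swap(3, 1)): offset=3, physical=[e,B,C,k,A,F], logical=[k,A,F,e,B,C]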